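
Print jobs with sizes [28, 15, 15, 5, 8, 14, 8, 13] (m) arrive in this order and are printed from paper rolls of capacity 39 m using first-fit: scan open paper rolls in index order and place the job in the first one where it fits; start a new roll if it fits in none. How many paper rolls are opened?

  28 → roll 1 (new)  [load 28/39]
  15 → roll 2 (new)  [load 15/39]
  15 → roll 2  [load 30/39]
  5 → roll 1  [load 33/39]
  8 → roll 2  [load 38/39]
  14 → roll 3 (new)  [load 14/39]
  8 → roll 3  [load 22/39]
  13 → roll 3  [load 35/39]
3 paper rolls opened.

3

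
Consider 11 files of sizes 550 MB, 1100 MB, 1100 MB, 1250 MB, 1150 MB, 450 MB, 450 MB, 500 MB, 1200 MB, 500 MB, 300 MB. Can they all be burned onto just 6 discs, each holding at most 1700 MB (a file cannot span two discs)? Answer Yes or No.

Yes

A valid assignment using 6 discs:
  disc 1: 1250 + 450 = 1700
  disc 2: 1200 + 500 = 1700
  disc 3: 1150 + 550 = 1700
  disc 4: 1100 + 500 = 1600
  disc 5: 1100 + 450 = 1550
  disc 6: 300 = 300
Every load is within 1700 MB, so 6 discs suffice.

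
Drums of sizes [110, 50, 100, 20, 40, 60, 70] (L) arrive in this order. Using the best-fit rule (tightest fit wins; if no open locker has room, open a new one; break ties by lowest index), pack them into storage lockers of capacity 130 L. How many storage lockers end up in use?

  110 → locker 1 (new)  [load 110/130]
  50 → locker 2 (new)  [load 50/130]
  100 → locker 3 (new)  [load 100/130]
  20 → locker 1  [load 130/130]
  40 → locker 2  [load 90/130]
  60 → locker 4 (new)  [load 60/130]
  70 → locker 4  [load 130/130]
4 storage lockers opened.

4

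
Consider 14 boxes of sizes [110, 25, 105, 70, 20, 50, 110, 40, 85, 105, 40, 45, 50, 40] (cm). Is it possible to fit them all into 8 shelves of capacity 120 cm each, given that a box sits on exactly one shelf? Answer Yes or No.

Yes

A valid assignment using 8 shelves:
  shelf 1: 110 = 110
  shelf 2: 110 = 110
  shelf 3: 105 = 105
  shelf 4: 105 = 105
  shelf 5: 85 + 25 = 110
  shelf 6: 70 + 50 = 120
  shelf 7: 50 + 45 + 20 = 115
  shelf 8: 40 + 40 + 40 = 120
Every load is within 120 cm, so 8 shelves suffice.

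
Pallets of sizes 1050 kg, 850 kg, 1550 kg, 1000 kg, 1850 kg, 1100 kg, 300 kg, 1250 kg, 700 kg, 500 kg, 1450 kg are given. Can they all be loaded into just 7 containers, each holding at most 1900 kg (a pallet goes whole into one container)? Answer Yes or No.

A valid assignment using 7 containers:
  container 1: 1850 = 1850
  container 2: 1550 + 300 = 1850
  container 3: 1450 = 1450
  container 4: 1250 + 500 = 1750
  container 5: 1100 + 700 = 1800
  container 6: 1050 + 850 = 1900
  container 7: 1000 = 1000
Every load is within 1900 kg, so 7 containers suffice.

Yes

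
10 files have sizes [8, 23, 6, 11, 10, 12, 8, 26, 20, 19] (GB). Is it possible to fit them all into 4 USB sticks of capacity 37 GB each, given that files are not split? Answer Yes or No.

A valid assignment using 4 USB sticks:
  USB stick 1: 26 + 11 = 37
  USB stick 2: 23 + 12 = 35
  USB stick 3: 20 + 10 + 6 = 36
  USB stick 4: 19 + 8 + 8 = 35
Every load is within 37 GB, so 4 USB sticks suffice.

Yes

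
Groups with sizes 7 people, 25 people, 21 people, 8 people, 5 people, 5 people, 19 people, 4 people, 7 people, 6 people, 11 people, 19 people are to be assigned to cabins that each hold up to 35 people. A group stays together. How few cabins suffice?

Total = 25 + 21 + 19 + 19 + 11 + 8 + 7 + 7 + 6 + 5 + 5 + 4 = 137 people.
Lower bound: ⌈137/35⌉ = 4 cabins.
A packing using 4 cabins:
  cabin 1: 25 + 8 = 33
  cabin 2: 21 + 7 + 7 = 35
  cabin 3: 19 + 11 + 5 = 35
  cabin 4: 19 + 6 + 5 + 4 = 34
This matches the lower bound, so 4 is optimal.

4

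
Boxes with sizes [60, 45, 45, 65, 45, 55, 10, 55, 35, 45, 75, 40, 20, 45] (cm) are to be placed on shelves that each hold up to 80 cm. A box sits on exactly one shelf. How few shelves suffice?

Total = 75 + 65 + 60 + 55 + 55 + 45 + 45 + 45 + 45 + 45 + 40 + 35 + 20 + 10 = 640 cm.
Lower bound: ⌈640/80⌉ = 8 shelves.
Also, 10 boxes each exceed 40 cm, and no two of those can share a shelf, so at least 10 shelves are needed.
A packing using 11 shelves:
  shelf 1: 75 = 75
  shelf 2: 65 + 10 = 75
  shelf 3: 60 + 20 = 80
  shelf 4: 55 = 55
  shelf 5: 55 = 55
  shelf 6: 45 + 35 = 80
  shelf 7: 45 = 45
  shelf 8: 45 = 45
  shelf 9: 45 = 45
  shelf 10: 45 = 45
  shelf 11: 40 = 40
No arrangement into 10 shelves stays within capacity, so 11 is optimal.

11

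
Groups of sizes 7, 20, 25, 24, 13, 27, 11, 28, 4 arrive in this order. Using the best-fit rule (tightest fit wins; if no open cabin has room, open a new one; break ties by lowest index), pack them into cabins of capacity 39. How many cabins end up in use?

5

  7 → cabin 1 (new)  [load 7/39]
  20 → cabin 1  [load 27/39]
  25 → cabin 2 (new)  [load 25/39]
  24 → cabin 3 (new)  [load 24/39]
  13 → cabin 2  [load 38/39]
  27 → cabin 4 (new)  [load 27/39]
  11 → cabin 1  [load 38/39]
  28 → cabin 5 (new)  [load 28/39]
  4 → cabin 5  [load 32/39]
5 cabins opened.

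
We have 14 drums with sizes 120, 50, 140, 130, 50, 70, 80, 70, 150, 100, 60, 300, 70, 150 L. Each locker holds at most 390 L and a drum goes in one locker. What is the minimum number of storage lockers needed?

4

Total = 300 + 150 + 150 + 140 + 130 + 120 + 100 + 80 + 70 + 70 + 70 + 60 + 50 + 50 = 1540 L.
Lower bound: ⌈1540/390⌉ = 4 storage lockers.
A packing using 4 storage lockers:
  locker 1: 300 + 80 = 380
  locker 2: 150 + 140 + 100 = 390
  locker 3: 150 + 130 + 60 + 50 = 390
  locker 4: 120 + 70 + 70 + 70 + 50 = 380
This matches the lower bound, so 4 is optimal.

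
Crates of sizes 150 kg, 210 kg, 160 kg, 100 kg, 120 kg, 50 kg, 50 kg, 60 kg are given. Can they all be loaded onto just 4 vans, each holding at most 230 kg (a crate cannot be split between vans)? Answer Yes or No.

No

Total = 900 kg; ⌈900/230⌉ = 4.
The bound of 4 does not rule out 4, but exhaustive search shows no assignment into 4 vans of capacity 230 kg exists — the minimum is 5.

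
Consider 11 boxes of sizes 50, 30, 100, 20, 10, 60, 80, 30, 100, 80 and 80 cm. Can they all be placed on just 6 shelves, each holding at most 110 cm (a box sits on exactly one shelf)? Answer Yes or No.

A valid assignment using 6 shelves:
  shelf 1: 100 + 10 = 110
  shelf 2: 100 = 100
  shelf 3: 80 + 30 = 110
  shelf 4: 80 + 30 = 110
  shelf 5: 80 + 20 = 100
  shelf 6: 60 + 50 = 110
Every load is within 110 cm, so 6 shelves suffice.

Yes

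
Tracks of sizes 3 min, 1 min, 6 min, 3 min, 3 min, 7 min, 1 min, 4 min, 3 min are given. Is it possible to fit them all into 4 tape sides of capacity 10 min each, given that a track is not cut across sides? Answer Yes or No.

Yes

A valid assignment using 4 tape sides:
  side 1: 7 + 3 = 10
  side 2: 6 + 4 = 10
  side 3: 3 + 3 + 3 + 1 = 10
  side 4: 1 = 1
Every load is within 10 min, so 4 tape sides suffice.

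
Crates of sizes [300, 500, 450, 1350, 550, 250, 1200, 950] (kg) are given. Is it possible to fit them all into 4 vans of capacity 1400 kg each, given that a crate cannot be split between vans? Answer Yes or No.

Total = 5550 kg; ⌈5550/1400⌉ = 4.
The bound of 4 does not rule out 4, but exhaustive search shows no assignment into 4 vans of capacity 1400 kg exists — the minimum is 5.

No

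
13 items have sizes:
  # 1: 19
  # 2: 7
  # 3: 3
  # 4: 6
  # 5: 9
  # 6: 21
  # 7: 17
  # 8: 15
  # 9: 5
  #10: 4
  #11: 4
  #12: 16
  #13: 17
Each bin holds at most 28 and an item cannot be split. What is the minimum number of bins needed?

Total = 21 + 19 + 17 + 17 + 16 + 15 + 9 + 7 + 6 + 5 + 4 + 4 + 3 = 143.
Lower bound: ⌈143/28⌉ = 6 bins.
A packing using 6 bins:
  bin 1: 21 + 7 = 28
  bin 2: 19 + 9 = 28
  bin 3: 17 + 6 + 5 = 28
  bin 4: 17 + 4 + 4 + 3 = 28
  bin 5: 16 = 16
  bin 6: 15 = 15
This matches the lower bound, so 6 is optimal.

6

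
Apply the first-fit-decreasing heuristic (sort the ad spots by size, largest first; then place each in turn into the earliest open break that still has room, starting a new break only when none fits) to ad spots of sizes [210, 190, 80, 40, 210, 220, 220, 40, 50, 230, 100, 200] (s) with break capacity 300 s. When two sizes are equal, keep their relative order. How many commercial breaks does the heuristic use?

Sorted descending: 230, 220, 220, 210, 210, 200, 190, 100, 80, 50, 40, 40.
  230 → break 1 (new)  [load 230/300]
  220 → break 2 (new)  [load 220/300]
  220 → break 3 (new)  [load 220/300]
  210 → break 4 (new)  [load 210/300]
  210 → break 5 (new)  [load 210/300]
  200 → break 6 (new)  [load 200/300]
  190 → break 7 (new)  [load 190/300]
  100 → break 6  [load 300/300]
  80 → break 2  [load 300/300]
  50 → break 1  [load 280/300]
  40 → break 3  [load 260/300]
  40 → break 3  [load 300/300]
7 commercial breaks opened.

7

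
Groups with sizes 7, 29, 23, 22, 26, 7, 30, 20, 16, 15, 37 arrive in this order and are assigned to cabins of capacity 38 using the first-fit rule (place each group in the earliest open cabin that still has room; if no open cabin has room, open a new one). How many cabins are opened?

  7 → cabin 1 (new)  [load 7/38]
  29 → cabin 1  [load 36/38]
  23 → cabin 2 (new)  [load 23/38]
  22 → cabin 3 (new)  [load 22/38]
  26 → cabin 4 (new)  [load 26/38]
  7 → cabin 2  [load 30/38]
  30 → cabin 5 (new)  [load 30/38]
  20 → cabin 6 (new)  [load 20/38]
  16 → cabin 3  [load 38/38]
  15 → cabin 6  [load 35/38]
  37 → cabin 7 (new)  [load 37/38]
7 cabins opened.

7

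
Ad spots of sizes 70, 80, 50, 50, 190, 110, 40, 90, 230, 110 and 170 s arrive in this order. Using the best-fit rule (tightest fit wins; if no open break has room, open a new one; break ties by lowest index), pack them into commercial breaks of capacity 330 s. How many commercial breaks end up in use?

  70 → break 1 (new)  [load 70/330]
  80 → break 1  [load 150/330]
  50 → break 1  [load 200/330]
  50 → break 1  [load 250/330]
  190 → break 2 (new)  [load 190/330]
  110 → break 2  [load 300/330]
  40 → break 1  [load 290/330]
  90 → break 3 (new)  [load 90/330]
  230 → break 3  [load 320/330]
  110 → break 4 (new)  [load 110/330]
  170 → break 4  [load 280/330]
4 commercial breaks opened.

4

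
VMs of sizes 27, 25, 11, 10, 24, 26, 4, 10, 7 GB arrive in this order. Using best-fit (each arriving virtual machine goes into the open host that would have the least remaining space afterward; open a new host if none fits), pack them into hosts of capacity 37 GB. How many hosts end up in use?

  27 → host 1 (new)  [load 27/37]
  25 → host 2 (new)  [load 25/37]
  11 → host 2  [load 36/37]
  10 → host 1  [load 37/37]
  24 → host 3 (new)  [load 24/37]
  26 → host 4 (new)  [load 26/37]
  4 → host 4  [load 30/37]
  10 → host 3  [load 34/37]
  7 → host 4  [load 37/37]
4 hosts opened.

4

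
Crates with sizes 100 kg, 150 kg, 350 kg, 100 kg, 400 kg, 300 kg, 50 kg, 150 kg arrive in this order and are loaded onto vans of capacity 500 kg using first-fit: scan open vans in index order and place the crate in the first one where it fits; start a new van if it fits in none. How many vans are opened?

  100 → van 1 (new)  [load 100/500]
  150 → van 1  [load 250/500]
  350 → van 2 (new)  [load 350/500]
  100 → van 1  [load 350/500]
  400 → van 3 (new)  [load 400/500]
  300 → van 4 (new)  [load 300/500]
  50 → van 1  [load 400/500]
  150 → van 2  [load 500/500]
4 vans opened.

4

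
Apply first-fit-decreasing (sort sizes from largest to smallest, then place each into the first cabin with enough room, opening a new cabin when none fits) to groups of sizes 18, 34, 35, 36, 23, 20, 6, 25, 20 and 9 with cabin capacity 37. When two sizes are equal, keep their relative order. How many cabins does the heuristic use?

Sorted descending: 36, 35, 34, 25, 23, 20, 20, 18, 9, 6.
  36 → cabin 1 (new)  [load 36/37]
  35 → cabin 2 (new)  [load 35/37]
  34 → cabin 3 (new)  [load 34/37]
  25 → cabin 4 (new)  [load 25/37]
  23 → cabin 5 (new)  [load 23/37]
  20 → cabin 6 (new)  [load 20/37]
  20 → cabin 7 (new)  [load 20/37]
  18 → cabin 8 (new)  [load 18/37]
  9 → cabin 4  [load 34/37]
  6 → cabin 5  [load 29/37]
8 cabins opened.

8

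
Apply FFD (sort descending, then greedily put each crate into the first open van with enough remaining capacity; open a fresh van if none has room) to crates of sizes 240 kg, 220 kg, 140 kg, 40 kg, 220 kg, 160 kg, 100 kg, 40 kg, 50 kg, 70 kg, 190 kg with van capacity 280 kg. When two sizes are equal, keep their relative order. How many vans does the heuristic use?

Sorted descending: 240, 220, 220, 190, 160, 140, 100, 70, 50, 40, 40.
  240 → van 1 (new)  [load 240/280]
  220 → van 2 (new)  [load 220/280]
  220 → van 3 (new)  [load 220/280]
  190 → van 4 (new)  [load 190/280]
  160 → van 5 (new)  [load 160/280]
  140 → van 6 (new)  [load 140/280]
  100 → van 5  [load 260/280]
  70 → van 4  [load 260/280]
  50 → van 2  [load 270/280]
  40 → van 1  [load 280/280]
  40 → van 3  [load 260/280]
6 vans opened.

6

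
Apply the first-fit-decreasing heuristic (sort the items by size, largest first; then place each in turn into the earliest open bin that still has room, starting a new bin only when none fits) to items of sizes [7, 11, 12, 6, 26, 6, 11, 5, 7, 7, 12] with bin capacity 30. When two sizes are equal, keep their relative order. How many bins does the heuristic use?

Sorted descending: 26, 12, 12, 11, 11, 7, 7, 7, 6, 6, 5.
  26 → bin 1 (new)  [load 26/30]
  12 → bin 2 (new)  [load 12/30]
  12 → bin 2  [load 24/30]
  11 → bin 3 (new)  [load 11/30]
  11 → bin 3  [load 22/30]
  7 → bin 3  [load 29/30]
  7 → bin 4 (new)  [load 7/30]
  7 → bin 4  [load 14/30]
  6 → bin 2  [load 30/30]
  6 → bin 4  [load 20/30]
  5 → bin 4  [load 25/30]
4 bins opened.

4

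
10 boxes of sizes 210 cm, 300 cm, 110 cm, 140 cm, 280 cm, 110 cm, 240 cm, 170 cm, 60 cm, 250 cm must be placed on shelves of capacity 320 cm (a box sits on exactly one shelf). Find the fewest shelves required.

7

Total = 300 + 280 + 250 + 240 + 210 + 170 + 140 + 110 + 110 + 60 = 1870 cm.
Lower bound: ⌈1870/320⌉ = 6 shelves.
A packing using 7 shelves:
  shelf 1: 300 = 300
  shelf 2: 280 = 280
  shelf 3: 250 + 60 = 310
  shelf 4: 240 = 240
  shelf 5: 210 + 110 = 320
  shelf 6: 170 + 140 = 310
  shelf 7: 110 = 110
No arrangement into 6 shelves stays within capacity, so 7 is optimal.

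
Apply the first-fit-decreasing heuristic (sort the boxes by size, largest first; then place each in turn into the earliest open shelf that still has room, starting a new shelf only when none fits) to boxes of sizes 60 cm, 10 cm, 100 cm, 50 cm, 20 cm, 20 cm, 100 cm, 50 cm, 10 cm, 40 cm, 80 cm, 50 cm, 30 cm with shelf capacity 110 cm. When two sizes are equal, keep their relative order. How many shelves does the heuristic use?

Sorted descending: 100, 100, 80, 60, 50, 50, 50, 40, 30, 20, 20, 10, 10.
  100 → shelf 1 (new)  [load 100/110]
  100 → shelf 2 (new)  [load 100/110]
  80 → shelf 3 (new)  [load 80/110]
  60 → shelf 4 (new)  [load 60/110]
  50 → shelf 4  [load 110/110]
  50 → shelf 5 (new)  [load 50/110]
  50 → shelf 5  [load 100/110]
  40 → shelf 6 (new)  [load 40/110]
  30 → shelf 3  [load 110/110]
  20 → shelf 6  [load 60/110]
  20 → shelf 6  [load 80/110]
  10 → shelf 1  [load 110/110]
  10 → shelf 2  [load 110/110]
6 shelves opened.

6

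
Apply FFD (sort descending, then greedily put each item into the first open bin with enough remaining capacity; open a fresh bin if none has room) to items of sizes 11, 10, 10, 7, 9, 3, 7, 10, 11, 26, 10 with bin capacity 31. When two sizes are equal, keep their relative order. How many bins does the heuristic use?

Sorted descending: 26, 11, 11, 10, 10, 10, 10, 9, 7, 7, 3.
  26 → bin 1 (new)  [load 26/31]
  11 → bin 2 (new)  [load 11/31]
  11 → bin 2  [load 22/31]
  10 → bin 3 (new)  [load 10/31]
  10 → bin 3  [load 20/31]
  10 → bin 3  [load 30/31]
  10 → bin 4 (new)  [load 10/31]
  9 → bin 2  [load 31/31]
  7 → bin 4  [load 17/31]
  7 → bin 4  [load 24/31]
  3 → bin 1  [load 29/31]
4 bins opened.

4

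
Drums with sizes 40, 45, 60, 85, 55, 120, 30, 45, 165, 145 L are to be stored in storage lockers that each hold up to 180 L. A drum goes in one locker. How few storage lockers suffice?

5

Total = 165 + 145 + 120 + 85 + 60 + 55 + 45 + 45 + 40 + 30 = 790 L.
Lower bound: ⌈790/180⌉ = 5 storage lockers.
A packing using 5 storage lockers:
  locker 1: 165 = 165
  locker 2: 145 + 30 = 175
  locker 3: 120 + 60 = 180
  locker 4: 85 + 55 + 40 = 180
  locker 5: 45 + 45 = 90
This matches the lower bound, so 5 is optimal.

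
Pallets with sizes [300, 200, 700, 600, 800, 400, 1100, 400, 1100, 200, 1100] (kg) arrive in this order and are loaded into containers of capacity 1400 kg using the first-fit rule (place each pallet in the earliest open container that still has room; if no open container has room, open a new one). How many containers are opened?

  300 → container 1 (new)  [load 300/1400]
  200 → container 1  [load 500/1400]
  700 → container 1  [load 1200/1400]
  600 → container 2 (new)  [load 600/1400]
  800 → container 2  [load 1400/1400]
  400 → container 3 (new)  [load 400/1400]
  1100 → container 4 (new)  [load 1100/1400]
  400 → container 3  [load 800/1400]
  1100 → container 5 (new)  [load 1100/1400]
  200 → container 1  [load 1400/1400]
  1100 → container 6 (new)  [load 1100/1400]
6 containers opened.

6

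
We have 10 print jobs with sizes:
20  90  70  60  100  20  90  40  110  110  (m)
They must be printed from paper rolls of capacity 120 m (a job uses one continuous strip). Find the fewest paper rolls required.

Total = 110 + 110 + 100 + 90 + 90 + 70 + 60 + 40 + 20 + 20 = 710 m.
Lower bound: ⌈710/120⌉ = 6 paper rolls.
A packing using 7 paper rolls:
  roll 1: 110 = 110
  roll 2: 110 = 110
  roll 3: 100 + 20 = 120
  roll 4: 90 + 20 = 110
  roll 5: 90 = 90
  roll 6: 70 + 40 = 110
  roll 7: 60 = 60
No arrangement into 6 paper rolls stays within capacity, so 7 is optimal.

7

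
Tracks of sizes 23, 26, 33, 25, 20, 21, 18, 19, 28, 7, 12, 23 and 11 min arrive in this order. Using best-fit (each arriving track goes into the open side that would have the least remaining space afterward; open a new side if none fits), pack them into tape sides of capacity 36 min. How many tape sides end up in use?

  23 → side 1 (new)  [load 23/36]
  26 → side 2 (new)  [load 26/36]
  33 → side 3 (new)  [load 33/36]
  25 → side 4 (new)  [load 25/36]
  20 → side 5 (new)  [load 20/36]
  21 → side 6 (new)  [load 21/36]
  18 → side 7 (new)  [load 18/36]
  19 → side 8 (new)  [load 19/36]
  28 → side 9 (new)  [load 28/36]
  7 → side 9  [load 35/36]
  12 → side 1  [load 35/36]
  23 → side 10 (new)  [load 23/36]
  11 → side 4  [load 36/36]
10 tape sides opened.

10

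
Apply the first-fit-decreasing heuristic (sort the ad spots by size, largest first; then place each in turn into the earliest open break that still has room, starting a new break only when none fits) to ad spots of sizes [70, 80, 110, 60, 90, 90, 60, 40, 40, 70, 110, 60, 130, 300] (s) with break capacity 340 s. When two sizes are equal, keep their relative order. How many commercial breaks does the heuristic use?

4

Sorted descending: 300, 130, 110, 110, 90, 90, 80, 70, 70, 60, 60, 60, 40, 40.
  300 → break 1 (new)  [load 300/340]
  130 → break 2 (new)  [load 130/340]
  110 → break 2  [load 240/340]
  110 → break 3 (new)  [load 110/340]
  90 → break 2  [load 330/340]
  90 → break 3  [load 200/340]
  80 → break 3  [load 280/340]
  70 → break 4 (new)  [load 70/340]
  70 → break 4  [load 140/340]
  60 → break 3  [load 340/340]
  60 → break 4  [load 200/340]
  60 → break 4  [load 260/340]
  40 → break 1  [load 340/340]
  40 → break 4  [load 300/340]
4 commercial breaks opened.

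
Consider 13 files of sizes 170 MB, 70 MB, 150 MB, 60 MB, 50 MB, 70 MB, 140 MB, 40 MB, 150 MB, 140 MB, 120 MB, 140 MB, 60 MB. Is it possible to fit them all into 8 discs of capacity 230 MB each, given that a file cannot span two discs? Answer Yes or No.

Yes

A valid assignment using 7 discs:
  disc 1: 170 + 60 = 230
  disc 2: 150 + 70 = 220
  disc 3: 150 + 70 = 220
  disc 4: 140 + 60 = 200
  disc 5: 140 + 50 + 40 = 230
  disc 6: 140 = 140
  disc 7: 120 = 120
That uses only 7 ≤ 8, so 8 discs are enough.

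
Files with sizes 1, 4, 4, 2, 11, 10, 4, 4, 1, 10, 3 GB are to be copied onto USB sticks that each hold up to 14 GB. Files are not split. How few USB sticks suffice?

4

Total = 11 + 10 + 10 + 4 + 4 + 4 + 4 + 3 + 2 + 1 + 1 = 54 GB.
Lower bound: ⌈54/14⌉ = 4 USB sticks.
A packing using 4 USB sticks:
  USB stick 1: 11 + 3 = 14
  USB stick 2: 10 + 4 = 14
  USB stick 3: 10 + 4 = 14
  USB stick 4: 4 + 4 + 2 + 1 + 1 = 12
This matches the lower bound, so 4 is optimal.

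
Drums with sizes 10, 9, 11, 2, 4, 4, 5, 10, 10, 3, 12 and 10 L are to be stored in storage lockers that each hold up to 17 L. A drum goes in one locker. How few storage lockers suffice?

7

Total = 12 + 11 + 10 + 10 + 10 + 10 + 9 + 5 + 4 + 4 + 3 + 2 = 90 L.
Lower bound: ⌈90/17⌉ = 6 storage lockers.
Also, 7 drums each exceed 17/2 L, and no two of those can share a locker, so at least 7 storage lockers are needed.
A packing using 7 storage lockers:
  locker 1: 12 + 5 = 17
  locker 2: 11 + 4 + 2 = 17
  locker 3: 10 + 4 + 3 = 17
  locker 4: 10 = 10
  locker 5: 10 = 10
  locker 6: 10 = 10
  locker 7: 9 = 9
This matches the lower bound, so 7 is optimal.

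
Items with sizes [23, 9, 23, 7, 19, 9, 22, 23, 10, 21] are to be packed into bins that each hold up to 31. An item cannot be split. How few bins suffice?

6

Total = 23 + 23 + 23 + 22 + 21 + 19 + 10 + 9 + 9 + 7 = 166.
Lower bound: ⌈166/31⌉ = 6 bins.
A packing using 6 bins:
  bin 1: 23 + 7 = 30
  bin 2: 23 = 23
  bin 3: 23 = 23
  bin 4: 22 + 9 = 31
  bin 5: 21 + 10 = 31
  bin 6: 19 + 9 = 28
This matches the lower bound, so 6 is optimal.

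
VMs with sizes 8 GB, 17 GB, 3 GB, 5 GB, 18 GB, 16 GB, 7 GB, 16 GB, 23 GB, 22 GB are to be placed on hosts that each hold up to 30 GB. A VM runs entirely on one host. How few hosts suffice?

6

Total = 23 + 22 + 18 + 17 + 16 + 16 + 8 + 7 + 5 + 3 = 135 GB.
Lower bound: ⌈135/30⌉ = 5 hosts.
Also, 6 VMs each exceed 15 GB, and no two of those can share a host, so at least 6 hosts are needed.
A packing using 6 hosts:
  host 1: 23 + 7 = 30
  host 2: 22 + 8 = 30
  host 3: 18 + 5 + 3 = 26
  host 4: 17 = 17
  host 5: 16 = 16
  host 6: 16 = 16
This matches the lower bound, so 6 is optimal.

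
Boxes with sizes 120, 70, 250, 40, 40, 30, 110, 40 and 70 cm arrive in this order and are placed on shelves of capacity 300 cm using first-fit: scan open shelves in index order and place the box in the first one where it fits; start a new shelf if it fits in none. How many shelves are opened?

3

  120 → shelf 1 (new)  [load 120/300]
  70 → shelf 1  [load 190/300]
  250 → shelf 2 (new)  [load 250/300]
  40 → shelf 1  [load 230/300]
  40 → shelf 1  [load 270/300]
  30 → shelf 1  [load 300/300]
  110 → shelf 3 (new)  [load 110/300]
  40 → shelf 2  [load 290/300]
  70 → shelf 3  [load 180/300]
3 shelves opened.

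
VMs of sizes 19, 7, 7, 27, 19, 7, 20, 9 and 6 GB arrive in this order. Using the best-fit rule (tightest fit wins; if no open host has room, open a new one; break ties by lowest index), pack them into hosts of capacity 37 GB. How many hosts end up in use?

4

  19 → host 1 (new)  [load 19/37]
  7 → host 1  [load 26/37]
  7 → host 1  [load 33/37]
  27 → host 2 (new)  [load 27/37]
  19 → host 3 (new)  [load 19/37]
  7 → host 2  [load 34/37]
  20 → host 4 (new)  [load 20/37]
  9 → host 4  [load 29/37]
  6 → host 4  [load 35/37]
4 hosts opened.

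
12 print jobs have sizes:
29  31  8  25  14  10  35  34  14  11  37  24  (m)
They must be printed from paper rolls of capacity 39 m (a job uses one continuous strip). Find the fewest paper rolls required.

8

Total = 37 + 35 + 34 + 31 + 29 + 25 + 24 + 14 + 14 + 11 + 10 + 8 = 272 m.
Lower bound: ⌈272/39⌉ = 7 paper rolls.
A packing using 8 paper rolls:
  roll 1: 37 = 37
  roll 2: 35 = 35
  roll 3: 34 = 34
  roll 4: 31 + 8 = 39
  roll 5: 29 + 10 = 39
  roll 6: 25 + 14 = 39
  roll 7: 24 + 14 = 38
  roll 8: 11 = 11
No arrangement into 7 paper rolls stays within capacity, so 8 is optimal.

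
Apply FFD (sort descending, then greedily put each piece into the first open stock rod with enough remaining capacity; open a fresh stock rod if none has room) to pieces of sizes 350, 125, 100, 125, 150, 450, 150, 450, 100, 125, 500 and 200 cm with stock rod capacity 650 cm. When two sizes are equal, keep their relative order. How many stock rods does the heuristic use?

Sorted descending: 500, 450, 450, 350, 200, 150, 150, 125, 125, 125, 100, 100.
  500 → stock rod 1 (new)  [load 500/650]
  450 → stock rod 2 (new)  [load 450/650]
  450 → stock rod 3 (new)  [load 450/650]
  350 → stock rod 4 (new)  [load 350/650]
  200 → stock rod 2  [load 650/650]
  150 → stock rod 1  [load 650/650]
  150 → stock rod 3  [load 600/650]
  125 → stock rod 4  [load 475/650]
  125 → stock rod 4  [load 600/650]
  125 → stock rod 5 (new)  [load 125/650]
  100 → stock rod 5  [load 225/650]
  100 → stock rod 5  [load 325/650]
5 stock rods opened.

5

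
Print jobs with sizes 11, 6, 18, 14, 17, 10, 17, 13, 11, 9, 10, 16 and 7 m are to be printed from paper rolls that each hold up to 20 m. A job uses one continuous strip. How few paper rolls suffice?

Total = 18 + 17 + 17 + 16 + 14 + 13 + 11 + 11 + 10 + 10 + 9 + 7 + 6 = 159 m.
Lower bound: ⌈159/20⌉ = 8 paper rolls.
A packing using 9 paper rolls:
  roll 1: 18 = 18
  roll 2: 17 = 17
  roll 3: 17 = 17
  roll 4: 16 = 16
  roll 5: 14 + 6 = 20
  roll 6: 13 + 7 = 20
  roll 7: 11 + 9 = 20
  roll 8: 11 = 11
  roll 9: 10 + 10 = 20
No arrangement into 8 paper rolls stays within capacity, so 9 is optimal.

9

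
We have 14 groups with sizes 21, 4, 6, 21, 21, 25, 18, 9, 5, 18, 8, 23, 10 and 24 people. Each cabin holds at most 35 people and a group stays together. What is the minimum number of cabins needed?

8

Total = 25 + 24 + 23 + 21 + 21 + 21 + 18 + 18 + 10 + 9 + 8 + 6 + 5 + 4 = 213 people.
Lower bound: ⌈213/35⌉ = 7 cabins.
Also, 8 groups each exceed 35/2 people, and no two of those can share a cabin, so at least 8 cabins are needed.
A packing using 8 cabins:
  cabin 1: 25 + 10 = 35
  cabin 2: 24 + 9 = 33
  cabin 3: 23 + 8 + 4 = 35
  cabin 4: 21 + 6 + 5 = 32
  cabin 5: 21 = 21
  cabin 6: 21 = 21
  cabin 7: 18 = 18
  cabin 8: 18 = 18
This matches the lower bound, so 8 is optimal.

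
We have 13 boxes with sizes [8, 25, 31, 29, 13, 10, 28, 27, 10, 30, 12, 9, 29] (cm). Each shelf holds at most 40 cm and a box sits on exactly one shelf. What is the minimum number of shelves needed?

7

Total = 31 + 30 + 29 + 29 + 28 + 27 + 25 + 13 + 12 + 10 + 10 + 9 + 8 = 261 cm.
Lower bound: ⌈261/40⌉ = 7 shelves.
A packing using 7 shelves:
  shelf 1: 31 + 9 = 40
  shelf 2: 30 + 10 = 40
  shelf 3: 29 + 10 = 39
  shelf 4: 29 + 8 = 37
  shelf 5: 28 + 12 = 40
  shelf 6: 27 + 13 = 40
  shelf 7: 25 = 25
This matches the lower bound, so 7 is optimal.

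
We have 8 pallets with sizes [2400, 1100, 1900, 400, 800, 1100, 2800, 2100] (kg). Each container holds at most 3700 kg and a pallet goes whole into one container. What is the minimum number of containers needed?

4

Total = 2800 + 2400 + 2100 + 1900 + 1100 + 1100 + 800 + 400 = 12600 kg.
Lower bound: ⌈12600/3700⌉ = 4 containers.
A packing using 4 containers:
  container 1: 2800 + 800 = 3600
  container 2: 2400 + 1100 = 3500
  container 3: 2100 + 1100 + 400 = 3600
  container 4: 1900 = 1900
This matches the lower bound, so 4 is optimal.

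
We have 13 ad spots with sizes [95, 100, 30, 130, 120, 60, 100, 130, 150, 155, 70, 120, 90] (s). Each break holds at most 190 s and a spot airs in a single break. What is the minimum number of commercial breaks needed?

9

Total = 155 + 150 + 130 + 130 + 120 + 120 + 100 + 100 + 95 + 90 + 70 + 60 + 30 = 1350 s.
Lower bound: ⌈1350/190⌉ = 8 commercial breaks.
A packing using 9 commercial breaks:
  break 1: 155 + 30 = 185
  break 2: 150 = 150
  break 3: 130 + 60 = 190
  break 4: 130 = 130
  break 5: 120 + 70 = 190
  break 6: 120 = 120
  break 7: 100 + 90 = 190
  break 8: 100 = 100
  break 9: 95 = 95
No arrangement into 8 commercial breaks stays within capacity, so 9 is optimal.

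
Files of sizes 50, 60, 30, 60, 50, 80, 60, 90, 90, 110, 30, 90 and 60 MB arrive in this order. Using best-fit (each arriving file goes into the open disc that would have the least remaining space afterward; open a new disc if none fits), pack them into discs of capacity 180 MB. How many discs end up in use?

5

  50 → disc 1 (new)  [load 50/180]
  60 → disc 1  [load 110/180]
  30 → disc 1  [load 140/180]
  60 → disc 2 (new)  [load 60/180]
  50 → disc 2  [load 110/180]
  80 → disc 3 (new)  [load 80/180]
  60 → disc 2  [load 170/180]
  90 → disc 3  [load 170/180]
  90 → disc 4 (new)  [load 90/180]
  110 → disc 5 (new)  [load 110/180]
  30 → disc 1  [load 170/180]
  90 → disc 4  [load 180/180]
  60 → disc 5  [load 170/180]
5 discs opened.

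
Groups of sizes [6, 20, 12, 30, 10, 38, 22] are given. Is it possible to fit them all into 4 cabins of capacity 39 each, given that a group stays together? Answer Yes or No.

Yes

A valid assignment using 4 cabins:
  cabin 1: 38 = 38
  cabin 2: 30 + 6 = 36
  cabin 3: 22 + 12 = 34
  cabin 4: 20 + 10 = 30
Every load is within 39, so 4 cabins suffice.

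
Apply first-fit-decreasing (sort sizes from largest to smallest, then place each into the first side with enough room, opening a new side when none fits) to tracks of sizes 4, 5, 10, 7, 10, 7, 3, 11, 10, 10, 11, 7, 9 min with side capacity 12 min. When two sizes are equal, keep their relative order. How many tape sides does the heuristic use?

Sorted descending: 11, 11, 10, 10, 10, 10, 9, 7, 7, 7, 5, 4, 3.
  11 → side 1 (new)  [load 11/12]
  11 → side 2 (new)  [load 11/12]
  10 → side 3 (new)  [load 10/12]
  10 → side 4 (new)  [load 10/12]
  10 → side 5 (new)  [load 10/12]
  10 → side 6 (new)  [load 10/12]
  9 → side 7 (new)  [load 9/12]
  7 → side 8 (new)  [load 7/12]
  7 → side 9 (new)  [load 7/12]
  7 → side 10 (new)  [load 7/12]
  5 → side 8  [load 12/12]
  4 → side 9  [load 11/12]
  3 → side 7  [load 12/12]
10 tape sides opened.

10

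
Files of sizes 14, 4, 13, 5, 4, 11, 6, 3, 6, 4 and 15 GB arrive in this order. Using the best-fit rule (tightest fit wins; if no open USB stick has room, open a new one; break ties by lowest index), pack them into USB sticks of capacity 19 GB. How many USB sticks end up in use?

5

  14 → USB stick 1 (new)  [load 14/19]
  4 → USB stick 1  [load 18/19]
  13 → USB stick 2 (new)  [load 13/19]
  5 → USB stick 2  [load 18/19]
  4 → USB stick 3 (new)  [load 4/19]
  11 → USB stick 3  [load 15/19]
  6 → USB stick 4 (new)  [load 6/19]
  3 → USB stick 3  [load 18/19]
  6 → USB stick 4  [load 12/19]
  4 → USB stick 4  [load 16/19]
  15 → USB stick 5 (new)  [load 15/19]
5 USB sticks opened.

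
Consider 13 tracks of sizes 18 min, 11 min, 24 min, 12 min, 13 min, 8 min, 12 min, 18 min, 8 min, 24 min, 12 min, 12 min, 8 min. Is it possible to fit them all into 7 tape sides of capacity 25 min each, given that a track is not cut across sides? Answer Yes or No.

No

Total = 180 min; ⌈180/25⌉ = 8.
At least 8 tape sides are required, but only 7 are allowed.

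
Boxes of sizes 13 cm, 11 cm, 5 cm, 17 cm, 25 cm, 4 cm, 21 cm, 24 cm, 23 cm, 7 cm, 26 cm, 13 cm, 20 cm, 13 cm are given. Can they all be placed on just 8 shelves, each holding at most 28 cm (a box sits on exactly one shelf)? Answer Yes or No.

No

Total = 222 cm; ⌈222/28⌉ = 8.
The bound of 8 does not rule out 8, but exhaustive search shows no assignment into 8 shelves of capacity 28 cm exists — the minimum is 9.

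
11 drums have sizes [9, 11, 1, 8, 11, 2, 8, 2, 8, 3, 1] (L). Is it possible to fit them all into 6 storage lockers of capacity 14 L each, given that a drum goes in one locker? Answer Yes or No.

A valid assignment using 6 storage lockers:
  locker 1: 11 + 3 = 14
  locker 2: 11 + 2 + 1 = 14
  locker 3: 9 + 2 + 1 = 12
  locker 4: 8 = 8
  locker 5: 8 = 8
  locker 6: 8 = 8
Every load is within 14 L, so 6 storage lockers suffice.

Yes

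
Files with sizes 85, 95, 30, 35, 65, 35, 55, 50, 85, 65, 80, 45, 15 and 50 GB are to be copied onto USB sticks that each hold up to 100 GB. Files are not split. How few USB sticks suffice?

9

Total = 95 + 85 + 85 + 80 + 65 + 65 + 55 + 50 + 50 + 45 + 35 + 35 + 30 + 15 = 790 GB.
Lower bound: ⌈790/100⌉ = 8 USB sticks.
A packing using 9 USB sticks:
  USB stick 1: 95 = 95
  USB stick 2: 85 + 15 = 100
  USB stick 3: 85 = 85
  USB stick 4: 80 = 80
  USB stick 5: 65 + 35 = 100
  USB stick 6: 65 + 35 = 100
  USB stick 7: 55 + 45 = 100
  USB stick 8: 50 + 50 = 100
  USB stick 9: 30 = 30
No arrangement into 8 USB sticks stays within capacity, so 9 is optimal.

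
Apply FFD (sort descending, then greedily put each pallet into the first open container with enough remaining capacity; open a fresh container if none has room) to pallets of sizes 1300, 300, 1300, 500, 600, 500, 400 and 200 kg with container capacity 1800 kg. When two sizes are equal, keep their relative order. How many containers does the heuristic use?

Sorted descending: 1300, 1300, 600, 500, 500, 400, 300, 200.
  1300 → container 1 (new)  [load 1300/1800]
  1300 → container 2 (new)  [load 1300/1800]
  600 → container 3 (new)  [load 600/1800]
  500 → container 1  [load 1800/1800]
  500 → container 2  [load 1800/1800]
  400 → container 3  [load 1000/1800]
  300 → container 3  [load 1300/1800]
  200 → container 3  [load 1500/1800]
3 containers opened.

3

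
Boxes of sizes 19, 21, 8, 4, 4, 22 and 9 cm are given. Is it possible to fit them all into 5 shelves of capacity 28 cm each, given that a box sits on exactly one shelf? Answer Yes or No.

Yes

A valid assignment using 4 shelves:
  shelf 1: 22 + 4 = 26
  shelf 2: 21 + 4 = 25
  shelf 3: 19 + 9 = 28
  shelf 4: 8 = 8
That uses only 4 ≤ 5, so 5 shelves are enough.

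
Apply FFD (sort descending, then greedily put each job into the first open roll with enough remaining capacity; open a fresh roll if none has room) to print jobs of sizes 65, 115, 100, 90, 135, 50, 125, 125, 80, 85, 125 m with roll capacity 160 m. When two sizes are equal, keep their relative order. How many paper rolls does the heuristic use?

9

Sorted descending: 135, 125, 125, 125, 115, 100, 90, 85, 80, 65, 50.
  135 → roll 1 (new)  [load 135/160]
  125 → roll 2 (new)  [load 125/160]
  125 → roll 3 (new)  [load 125/160]
  125 → roll 4 (new)  [load 125/160]
  115 → roll 5 (new)  [load 115/160]
  100 → roll 6 (new)  [load 100/160]
  90 → roll 7 (new)  [load 90/160]
  85 → roll 8 (new)  [load 85/160]
  80 → roll 9 (new)  [load 80/160]
  65 → roll 7  [load 155/160]
  50 → roll 6  [load 150/160]
9 paper rolls opened.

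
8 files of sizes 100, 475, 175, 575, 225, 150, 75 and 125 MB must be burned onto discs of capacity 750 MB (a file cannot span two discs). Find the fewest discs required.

3

Total = 575 + 475 + 225 + 175 + 150 + 125 + 100 + 75 = 1900 MB.
Lower bound: ⌈1900/750⌉ = 3 discs.
A packing using 3 discs:
  disc 1: 575 + 175 = 750
  disc 2: 475 + 225 = 700
  disc 3: 150 + 125 + 100 + 75 = 450
This matches the lower bound, so 3 is optimal.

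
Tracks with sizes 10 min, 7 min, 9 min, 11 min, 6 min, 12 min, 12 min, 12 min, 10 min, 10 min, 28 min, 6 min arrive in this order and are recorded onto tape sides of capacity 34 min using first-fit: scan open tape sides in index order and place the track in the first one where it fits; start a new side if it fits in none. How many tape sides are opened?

4

  10 → side 1 (new)  [load 10/34]
  7 → side 1  [load 17/34]
  9 → side 1  [load 26/34]
  11 → side 2 (new)  [load 11/34]
  6 → side 1  [load 32/34]
  12 → side 2  [load 23/34]
  12 → side 3 (new)  [load 12/34]
  12 → side 3  [load 24/34]
  10 → side 2  [load 33/34]
  10 → side 3  [load 34/34]
  28 → side 4 (new)  [load 28/34]
  6 → side 4  [load 34/34]
4 tape sides opened.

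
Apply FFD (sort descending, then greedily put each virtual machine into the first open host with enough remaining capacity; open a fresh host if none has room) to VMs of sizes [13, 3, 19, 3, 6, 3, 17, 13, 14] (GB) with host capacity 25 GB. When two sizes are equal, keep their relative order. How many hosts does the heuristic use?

5

Sorted descending: 19, 17, 14, 13, 13, 6, 3, 3, 3.
  19 → host 1 (new)  [load 19/25]
  17 → host 2 (new)  [load 17/25]
  14 → host 3 (new)  [load 14/25]
  13 → host 4 (new)  [load 13/25]
  13 → host 5 (new)  [load 13/25]
  6 → host 1  [load 25/25]
  3 → host 2  [load 20/25]
  3 → host 2  [load 23/25]
  3 → host 3  [load 17/25]
5 hosts opened.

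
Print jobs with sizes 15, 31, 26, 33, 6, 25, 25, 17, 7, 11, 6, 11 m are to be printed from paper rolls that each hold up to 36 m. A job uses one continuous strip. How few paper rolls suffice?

7

Total = 33 + 31 + 26 + 25 + 25 + 17 + 15 + 11 + 11 + 7 + 6 + 6 = 213 m.
Lower bound: ⌈213/36⌉ = 6 paper rolls.
A packing using 7 paper rolls:
  roll 1: 33 = 33
  roll 2: 31 = 31
  roll 3: 26 + 7 = 33
  roll 4: 25 + 11 = 36
  roll 5: 25 + 11 = 36
  roll 6: 17 + 15 = 32
  roll 7: 6 + 6 = 12
No arrangement into 6 paper rolls stays within capacity, so 7 is optimal.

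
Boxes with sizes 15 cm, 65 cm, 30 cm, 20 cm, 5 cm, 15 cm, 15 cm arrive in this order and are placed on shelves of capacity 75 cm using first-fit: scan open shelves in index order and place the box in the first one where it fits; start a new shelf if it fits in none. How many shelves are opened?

3

  15 → shelf 1 (new)  [load 15/75]
  65 → shelf 2 (new)  [load 65/75]
  30 → shelf 1  [load 45/75]
  20 → shelf 1  [load 65/75]
  5 → shelf 1  [load 70/75]
  15 → shelf 3 (new)  [load 15/75]
  15 → shelf 3  [load 30/75]
3 shelves opened.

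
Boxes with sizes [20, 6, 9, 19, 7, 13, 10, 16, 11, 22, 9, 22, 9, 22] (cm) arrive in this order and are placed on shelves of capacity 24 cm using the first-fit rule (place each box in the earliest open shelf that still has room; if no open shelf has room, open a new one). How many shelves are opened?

10

  20 → shelf 1 (new)  [load 20/24]
  6 → shelf 2 (new)  [load 6/24]
  9 → shelf 2  [load 15/24]
  19 → shelf 3 (new)  [load 19/24]
  7 → shelf 2  [load 22/24]
  13 → shelf 4 (new)  [load 13/24]
  10 → shelf 4  [load 23/24]
  16 → shelf 5 (new)  [load 16/24]
  11 → shelf 6 (new)  [load 11/24]
  22 → shelf 7 (new)  [load 22/24]
  9 → shelf 6  [load 20/24]
  22 → shelf 8 (new)  [load 22/24]
  9 → shelf 9 (new)  [load 9/24]
  22 → shelf 10 (new)  [load 22/24]
10 shelves opened.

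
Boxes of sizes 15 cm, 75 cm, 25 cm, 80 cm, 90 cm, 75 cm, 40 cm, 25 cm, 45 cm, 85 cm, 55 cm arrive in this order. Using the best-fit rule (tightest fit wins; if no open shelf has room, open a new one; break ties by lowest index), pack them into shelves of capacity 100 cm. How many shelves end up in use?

7

  15 → shelf 1 (new)  [load 15/100]
  75 → shelf 1  [load 90/100]
  25 → shelf 2 (new)  [load 25/100]
  80 → shelf 3 (new)  [load 80/100]
  90 → shelf 4 (new)  [load 90/100]
  75 → shelf 2  [load 100/100]
  40 → shelf 5 (new)  [load 40/100]
  25 → shelf 5  [load 65/100]
  45 → shelf 6 (new)  [load 45/100]
  85 → shelf 7 (new)  [load 85/100]
  55 → shelf 6  [load 100/100]
7 shelves opened.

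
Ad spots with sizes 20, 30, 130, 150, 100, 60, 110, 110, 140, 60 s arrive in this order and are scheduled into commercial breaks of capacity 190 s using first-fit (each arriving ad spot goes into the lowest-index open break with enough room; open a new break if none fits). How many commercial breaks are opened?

  20 → break 1 (new)  [load 20/190]
  30 → break 1  [load 50/190]
  130 → break 1  [load 180/190]
  150 → break 2 (new)  [load 150/190]
  100 → break 3 (new)  [load 100/190]
  60 → break 3  [load 160/190]
  110 → break 4 (new)  [load 110/190]
  110 → break 5 (new)  [load 110/190]
  140 → break 6 (new)  [load 140/190]
  60 → break 4  [load 170/190]
6 commercial breaks opened.

6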